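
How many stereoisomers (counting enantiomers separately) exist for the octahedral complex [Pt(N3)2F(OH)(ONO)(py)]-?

15

An octahedron has six vertices in three trans pairs; every non-trans pair is cis.
Systematic enumeration (placing each ligand type in turn and discarding arrangements equivalent by rotation or reflection) gives 9 geometric isomers.
Of these, 6 lack any improper symmetry element and so occur as enantiomeric pairs, giving 9 + 6 = 15 stereoisomers in total.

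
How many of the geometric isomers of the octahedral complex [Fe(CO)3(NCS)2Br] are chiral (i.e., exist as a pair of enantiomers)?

In an octahedral complex each vertex has one trans partner and four cis neighbours.
Working through the distinct placements yields 3 geometric isomers: CO mer, NCS trans; CO fac, NCS cis; CO mer, NCS cis.
Each arrangement has an internal mirror plane or centre of symmetry, so none is chiral.

0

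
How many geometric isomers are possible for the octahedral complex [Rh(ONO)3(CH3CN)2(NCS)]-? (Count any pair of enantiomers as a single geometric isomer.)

3

Working through the distinct placements yields 3 geometric isomers: ONO mer, CH3CN trans; ONO mer, CH3CN cis; ONO fac, CH3CN cis.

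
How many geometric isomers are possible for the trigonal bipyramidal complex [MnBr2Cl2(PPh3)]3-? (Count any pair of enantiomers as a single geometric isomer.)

5

Exhaustive case analysis gives 5 geometric isomers.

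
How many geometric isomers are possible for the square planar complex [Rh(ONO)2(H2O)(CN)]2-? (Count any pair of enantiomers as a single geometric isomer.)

A square has two trans pairs of vertices; adjacent vertices are cis.
There are 2 geometric isomers: ONO cis; ONO trans.

2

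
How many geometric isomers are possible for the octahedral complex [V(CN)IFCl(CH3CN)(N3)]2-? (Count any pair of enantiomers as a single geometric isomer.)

15

An octahedron has six vertices in three trans pairs; every non-trans pair is cis.
Placing the ligands in turn and identifying arrangements related by rotation or reflection leaves 15 distinct geometric isomers.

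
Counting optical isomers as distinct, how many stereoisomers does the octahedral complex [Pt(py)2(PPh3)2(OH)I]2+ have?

Working through the distinct placements yields 6 geometric isomers: py trans, PPh3 trans; py cis, PPh3 cis (3 arrangements, 2 chiral); py trans, PPh3 cis; py cis, PPh3 trans.
Of these, 2 lack any improper symmetry element and so occur as enantiomeric pairs, giving 6 + 2 = 8 stereoisomers in total.

8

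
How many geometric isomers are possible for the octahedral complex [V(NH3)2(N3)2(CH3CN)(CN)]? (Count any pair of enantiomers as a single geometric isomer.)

The six octahedral sites form three mutually perpendicular trans pairs.
Working through the distinct placements yields 6 geometric isomers: NH3 trans, N3 trans; NH3 cis, N3 cis (3 arrangements, 2 chiral); NH3 trans, N3 cis; NH3 cis, N3 trans.

6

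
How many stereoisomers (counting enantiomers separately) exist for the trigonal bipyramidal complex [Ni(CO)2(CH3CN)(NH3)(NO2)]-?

A trigonal bipyramid has two axial and three equatorial sites, which are chemically inequivalent.
Exhaustive case analysis gives 7 geometric isomers.
Of these, 3 lack any improper symmetry element and so occur as enantiomeric pairs, giving 7 + 3 = 10 stereoisomers in total.

10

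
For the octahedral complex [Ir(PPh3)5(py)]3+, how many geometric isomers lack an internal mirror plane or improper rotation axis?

0

The six octahedral sites form three mutually perpendicular trans pairs.
Only one geometric arrangement is possible.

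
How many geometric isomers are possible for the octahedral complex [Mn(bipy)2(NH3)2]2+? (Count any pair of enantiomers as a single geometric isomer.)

2

An octahedron has six vertices in three trans pairs; every non-trans pair is cis.
Each bipy is bidentate and must span two cis positions.
There are 2 geometric isomers: NH3 trans; NH3 cis (chiral).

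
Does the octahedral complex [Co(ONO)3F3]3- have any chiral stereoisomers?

The six octahedral sites form three mutually perpendicular trans pairs.
Systematic placement gives 2 geometric isomers: ONO mer; ONO fac.
Each arrangement has an internal mirror plane or centre of symmetry, so none is chiral.

no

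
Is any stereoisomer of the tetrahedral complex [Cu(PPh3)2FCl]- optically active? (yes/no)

no

All four vertices of a tetrahedron are equivalent and mutually adjacent, so cis/trans isomerism cannot arise.
Only one geometric arrangement is possible.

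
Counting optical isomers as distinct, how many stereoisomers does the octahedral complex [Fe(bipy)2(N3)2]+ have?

Each bipy is bidentate and must span two cis positions.
The distinct arrangements are (2 in all): N3 trans; N3 cis (chiral).
One of these lacks any improper symmetry element and so occurs as an enantiomeric pair, giving 2 + 1 = 3 stereoisomers in total.

3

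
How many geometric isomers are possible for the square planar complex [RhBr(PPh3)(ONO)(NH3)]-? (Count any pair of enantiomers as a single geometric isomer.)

3

Working through the distinct placements yields 3 geometric isomers: (Br/ONO trans, NH3/PPh3 trans); (Br/PPh3 trans, NH3/ONO trans); (Br/NH3 trans, ONO/PPh3 trans).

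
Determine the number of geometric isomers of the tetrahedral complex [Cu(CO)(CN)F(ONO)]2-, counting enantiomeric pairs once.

1

All four vertices of a tetrahedron are equivalent and mutually adjacent, so cis/trans isomerism cannot arise.
Only one geometric arrangement is possible; it has no improper symmetry element, so it exists as a pair of enantiomers (2 stereoisomers).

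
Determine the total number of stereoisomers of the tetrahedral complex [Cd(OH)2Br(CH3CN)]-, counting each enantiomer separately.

1

In a tetrahedral complex all four positions are equivalent and every pair of ligands is adjacent — there is no cis/trans distinction.
Only one geometric arrangement is possible.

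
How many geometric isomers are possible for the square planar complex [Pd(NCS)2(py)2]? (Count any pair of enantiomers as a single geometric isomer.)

In a square planar complex each vertex has one trans partner and two cis neighbours.
There are 2 geometric isomers: NCS cis; NCS trans.

2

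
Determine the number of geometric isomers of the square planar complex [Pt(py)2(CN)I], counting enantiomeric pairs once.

A square has two trans pairs of vertices; adjacent vertices are cis.
There are 2 geometric isomers: py cis; py trans.

2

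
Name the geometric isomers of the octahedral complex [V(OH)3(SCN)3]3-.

In an octahedral complex each vertex has one trans partner and four cis neighbours.
Working through the distinct placements yields 2 geometric isomers: OH mer; OH fac.

fac and mer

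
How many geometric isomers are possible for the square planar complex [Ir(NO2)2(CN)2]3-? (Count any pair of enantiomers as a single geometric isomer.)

In a square planar complex each vertex has one trans partner and two cis neighbours.
Working through the distinct placements yields 2 geometric isomers: NO2 cis; NO2 trans.

2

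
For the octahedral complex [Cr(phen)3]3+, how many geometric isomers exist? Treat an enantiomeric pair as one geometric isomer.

In an octahedral complex each vertex has one trans partner and four cis neighbours.
Each phen is bidentate and must span two cis positions.
Only one geometric arrangement is possible; it has no improper symmetry element, so it exists as a pair of enantiomers (2 stereoisomers).

1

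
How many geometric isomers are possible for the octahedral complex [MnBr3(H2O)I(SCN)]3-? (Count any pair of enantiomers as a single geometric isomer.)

The six octahedral sites form three mutually perpendicular trans pairs.
The distinct arrangements are (4 in all): Br mer (3 arrangements); Br fac (chiral).

4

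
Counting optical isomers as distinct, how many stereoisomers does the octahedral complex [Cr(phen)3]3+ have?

Each phen is bidentate and must span two cis positions.
Only one geometric arrangement is possible; it has no improper symmetry element, so it exists as a pair of enantiomers (2 stereoisomers).

2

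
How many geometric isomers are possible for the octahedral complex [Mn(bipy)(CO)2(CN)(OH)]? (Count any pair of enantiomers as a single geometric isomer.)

An octahedron has six vertices in three trans pairs; every non-trans pair is cis.
Each bipy is bidentate and must span two cis positions.
Working through the distinct placements yields 4 geometric isomers: CO cis (3 arrangements, 2 chiral); CO trans.

4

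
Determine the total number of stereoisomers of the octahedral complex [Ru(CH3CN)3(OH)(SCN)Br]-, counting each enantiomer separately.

5

An octahedron has six vertices in three trans pairs; every non-trans pair is cis.
Working through the distinct placements yields 4 geometric isomers: CH3CN mer (3 arrangements); CH3CN fac (chiral).
One of these lacks any improper symmetry element and so occurs as an enantiomeric pair, giving 4 + 1 = 5 stereoisomers in total.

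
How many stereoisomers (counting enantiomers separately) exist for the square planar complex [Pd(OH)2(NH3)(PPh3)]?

2

Working through the distinct placements yields 2 geometric isomers: OH cis; OH trans.
Each arrangement has an internal mirror plane or centre of symmetry, so none is chiral.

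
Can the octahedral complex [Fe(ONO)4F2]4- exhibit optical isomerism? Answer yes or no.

no

In an octahedral complex each vertex has one trans partner and four cis neighbours.
There are 2 geometric isomers: F trans; F cis.
Each arrangement has an internal mirror plane or centre of symmetry, so none is chiral.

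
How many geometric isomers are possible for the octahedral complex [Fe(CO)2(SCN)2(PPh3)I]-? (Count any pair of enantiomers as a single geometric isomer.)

6

The six octahedral sites form three mutually perpendicular trans pairs.
Systematic placement gives 6 geometric isomers: CO trans, SCN trans; CO trans, SCN cis; CO cis, SCN trans; CO cis, SCN cis (3 arrangements, 2 chiral).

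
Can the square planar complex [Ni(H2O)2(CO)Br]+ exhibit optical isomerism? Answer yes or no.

no

A square has two trans pairs of vertices; adjacent vertices are cis.
Systematic placement gives 2 geometric isomers: H2O cis; H2O trans.
Each arrangement has an internal mirror plane or centre of symmetry, so none is chiral.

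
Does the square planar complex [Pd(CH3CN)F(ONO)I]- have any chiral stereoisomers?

In a square planar complex each vertex has one trans partner and two cis neighbours.
Systematic placement gives 3 geometric isomers: (CH3CN/I trans, F/ONO trans); (CH3CN/ONO trans, F/I trans); (CH3CN/F trans, I/ONO trans).
Each arrangement has an internal mirror plane or centre of symmetry, so none is chiral.

no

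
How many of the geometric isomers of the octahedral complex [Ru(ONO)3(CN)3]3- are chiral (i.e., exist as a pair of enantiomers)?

0

In an octahedral complex each vertex has one trans partner and four cis neighbours.
Working through the distinct placements yields 2 geometric isomers: ONO mer; ONO fac.
Each arrangement has an internal mirror plane or centre of symmetry, so none is chiral.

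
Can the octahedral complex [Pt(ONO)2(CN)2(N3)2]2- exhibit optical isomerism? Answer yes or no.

yes

An octahedron has six vertices in three trans pairs; every non-trans pair is cis.
There are 5 geometric isomers: ONO trans, CN trans, N3 trans; ONO cis, CN trans, N3 cis; ONO trans, CN cis, N3 cis; ONO cis, CN cis, N3 cis (chiral); ONO cis, CN cis, N3 trans.
One of these lacks any improper symmetry element and so occurs as an enantiomeric pair, giving 5 + 1 = 6 stereoisomers in total.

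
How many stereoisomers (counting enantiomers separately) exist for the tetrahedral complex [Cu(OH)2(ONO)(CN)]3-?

1

All four vertices of a tetrahedron are equivalent and mutually adjacent, so cis/trans isomerism cannot arise.
Only one geometric arrangement is possible.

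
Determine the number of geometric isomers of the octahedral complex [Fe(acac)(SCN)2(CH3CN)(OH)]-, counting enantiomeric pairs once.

Each acac is bidentate and must span two cis positions.
Systematic placement gives 4 geometric isomers: SCN cis (3 arrangements, 2 chiral); SCN trans.

4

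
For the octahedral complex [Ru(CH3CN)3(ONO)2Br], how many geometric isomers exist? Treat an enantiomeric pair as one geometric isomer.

Working through the distinct placements yields 3 geometric isomers: CH3CN mer, ONO trans; CH3CN fac, ONO cis; CH3CN mer, ONO cis.

3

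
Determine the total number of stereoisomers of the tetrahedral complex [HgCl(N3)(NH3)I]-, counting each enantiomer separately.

Only one geometric arrangement is possible; it has no improper symmetry element, so it exists as a pair of enantiomers (2 stereoisomers).

2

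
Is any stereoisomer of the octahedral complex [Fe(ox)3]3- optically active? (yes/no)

In an octahedral complex each vertex has one trans partner and four cis neighbours.
Each ox is bidentate and must span two cis positions.
Only one geometric arrangement is possible; it has no improper symmetry element, so it exists as a pair of enantiomers (2 stereoisomers).

yes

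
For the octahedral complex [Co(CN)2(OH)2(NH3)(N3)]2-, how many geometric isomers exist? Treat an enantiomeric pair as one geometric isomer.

The six octahedral sites form three mutually perpendicular trans pairs.
The distinct arrangements are (6 in all): CN trans, OH trans; CN trans, OH cis; CN cis, OH trans; CN cis, OH cis (3 arrangements, 2 chiral).

6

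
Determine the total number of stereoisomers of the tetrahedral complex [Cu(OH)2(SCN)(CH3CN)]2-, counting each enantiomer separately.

Only one geometric arrangement is possible.

1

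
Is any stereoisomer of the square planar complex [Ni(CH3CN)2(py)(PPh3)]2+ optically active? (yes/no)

In a square planar complex each vertex has one trans partner and two cis neighbours.
Working through the distinct placements yields 2 geometric isomers: CH3CN cis; CH3CN trans.
Each arrangement has an internal mirror plane or centre of symmetry, so none is chiral.

no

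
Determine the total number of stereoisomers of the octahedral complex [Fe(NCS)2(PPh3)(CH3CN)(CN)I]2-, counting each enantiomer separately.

15

An octahedron has six vertices in three trans pairs; every non-trans pair is cis.
Systematic enumeration (placing each ligand type in turn and discarding arrangements equivalent by rotation or reflection) gives 9 geometric isomers.
Of these, 6 lack any improper symmetry element and so occur as enantiomeric pairs, giving 9 + 6 = 15 stereoisomers in total.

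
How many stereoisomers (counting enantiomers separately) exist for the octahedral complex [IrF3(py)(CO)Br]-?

In an octahedral complex each vertex has one trans partner and four cis neighbours.
Systematic placement gives 4 geometric isomers: F mer (3 arrangements); F fac (chiral).
One of these lacks any improper symmetry element and so occurs as an enantiomeric pair, giving 4 + 1 = 5 stereoisomers in total.

5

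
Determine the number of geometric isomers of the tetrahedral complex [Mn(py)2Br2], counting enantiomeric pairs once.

In a tetrahedral complex all four positions are equivalent and every pair of ligands is adjacent — there is no cis/trans distinction.
Only one geometric arrangement is possible.

1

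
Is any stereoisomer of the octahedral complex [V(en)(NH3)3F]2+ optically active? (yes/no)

The six octahedral sites form three mutually perpendicular trans pairs.
Each en is bidentate and must span two cis positions.
Working through the distinct placements yields 2 geometric isomers: NH3 fac; NH3 mer.
Each arrangement has an internal mirror plane or centre of symmetry, so none is chiral.

no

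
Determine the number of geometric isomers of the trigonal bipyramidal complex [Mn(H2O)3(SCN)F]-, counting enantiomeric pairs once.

A trigonal bipyramid has two axial and three equatorial sites, which are chemically inequivalent.
The distinct arrangements are (4 in all): SCN equatorial, F axial; SCN axial, F axial; SCN equatorial, F equatorial; SCN axial, F equatorial.

4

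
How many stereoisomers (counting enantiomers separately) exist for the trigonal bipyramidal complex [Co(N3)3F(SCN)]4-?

4

A trigonal bipyramid has two axial and three equatorial sites, which are chemically inequivalent.
The distinct arrangements are (4 in all): F axial, SCN equatorial; F axial, SCN axial; F equatorial, SCN equatorial; F equatorial, SCN axial.
Each arrangement has an internal mirror plane or centre of symmetry, so none is chiral.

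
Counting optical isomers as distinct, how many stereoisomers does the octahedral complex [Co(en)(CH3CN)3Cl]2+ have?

Each en is bidentate and must span two cis positions.
There are 2 geometric isomers: CH3CN mer; CH3CN fac.
Each arrangement has an internal mirror plane or centre of symmetry, so none is chiral.

2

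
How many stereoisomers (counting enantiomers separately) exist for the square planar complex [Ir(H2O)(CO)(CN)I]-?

A square has two trans pairs of vertices; adjacent vertices are cis.
There are 3 geometric isomers: (CN/H2O trans, CO/I trans); (CN/I trans, CO/H2O trans); (CN/CO trans, H2O/I trans).
Each arrangement has an internal mirror plane or centre of symmetry, so none is chiral.

3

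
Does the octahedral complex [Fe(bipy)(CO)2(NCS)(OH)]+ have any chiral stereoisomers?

yes

The six octahedral sites form three mutually perpendicular trans pairs.
Each bipy is bidentate and must span two cis positions.
There are 4 geometric isomers: CO trans; CO cis (3 arrangements, 2 chiral).
Of these, 2 lack any improper symmetry element and so occur as enantiomeric pairs, giving 4 + 2 = 6 stereoisomers in total.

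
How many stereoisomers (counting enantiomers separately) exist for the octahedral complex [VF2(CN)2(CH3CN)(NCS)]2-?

8

The six octahedral sites form three mutually perpendicular trans pairs.
Systematic placement gives 6 geometric isomers: F cis, CN cis (3 arrangements, 2 chiral); F trans, CN cis; F cis, CN trans; F trans, CN trans.
Of these, 2 lack any improper symmetry element and so occur as enantiomeric pairs, giving 6 + 2 = 8 stereoisomers in total.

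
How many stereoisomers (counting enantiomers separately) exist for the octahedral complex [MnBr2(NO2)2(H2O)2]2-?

6

An octahedron has six vertices in three trans pairs; every non-trans pair is cis.
Systematic placement gives 5 geometric isomers: Br trans, NO2 trans, H2O trans; Br trans, NO2 cis, H2O cis; Br cis, NO2 trans, H2O cis; Br cis, NO2 cis, H2O cis (chiral); Br cis, NO2 cis, H2O trans.
One of these lacks any improper symmetry element and so occurs as an enantiomeric pair, giving 5 + 1 = 6 stereoisomers in total.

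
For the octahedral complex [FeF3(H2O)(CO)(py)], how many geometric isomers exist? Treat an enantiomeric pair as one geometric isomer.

The six octahedral sites form three mutually perpendicular trans pairs.
Systematic placement gives 4 geometric isomers: F mer (3 arrangements); F fac (chiral).

4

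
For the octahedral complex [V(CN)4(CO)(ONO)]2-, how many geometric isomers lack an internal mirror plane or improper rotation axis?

0

An octahedron has six vertices in three trans pairs; every non-trans pair is cis.
Systematic placement gives 2 geometric isomers: CO and ONO mutually trans; CO and ONO mutually cis.
Each arrangement has an internal mirror plane or centre of symmetry, so none is chiral.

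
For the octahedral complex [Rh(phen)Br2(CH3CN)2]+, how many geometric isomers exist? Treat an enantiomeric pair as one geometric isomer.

The six octahedral sites form three mutually perpendicular trans pairs.
Each phen is bidentate and must span two cis positions.
The distinct arrangements are (3 in all): Br trans, CH3CN cis; Br cis, CH3CN cis (chiral); Br cis, CH3CN trans.

3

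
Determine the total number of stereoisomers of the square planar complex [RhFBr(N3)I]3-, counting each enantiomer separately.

A square has two trans pairs of vertices; adjacent vertices are cis.
Working through the distinct placements yields 3 geometric isomers: (Br/I trans, F/N3 trans); (Br/N3 trans, F/I trans); (Br/F trans, I/N3 trans).
Each arrangement has an internal mirror plane or centre of symmetry, so none is chiral.

3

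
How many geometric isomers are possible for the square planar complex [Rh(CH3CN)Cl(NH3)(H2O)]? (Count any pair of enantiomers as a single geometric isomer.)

A square has two trans pairs of vertices; adjacent vertices are cis.
There are 3 geometric isomers: (CH3CN/H2O trans, Cl/NH3 trans); (CH3CN/NH3 trans, Cl/H2O trans); (CH3CN/Cl trans, H2O/NH3 trans).

3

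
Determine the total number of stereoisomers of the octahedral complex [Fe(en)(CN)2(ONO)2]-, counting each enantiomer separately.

4

In an octahedral complex each vertex has one trans partner and four cis neighbours.
Each en is bidentate and must span two cis positions.
Systematic placement gives 3 geometric isomers: CN trans, ONO cis; CN cis, ONO cis (chiral); CN cis, ONO trans.
One of these lacks any improper symmetry element and so occurs as an enantiomeric pair, giving 3 + 1 = 4 stereoisomers in total.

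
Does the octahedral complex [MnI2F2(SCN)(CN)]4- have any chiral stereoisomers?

In an octahedral complex each vertex has one trans partner and four cis neighbours.
There are 6 geometric isomers: I cis, F cis (3 arrangements, 2 chiral); I trans, F cis; I cis, F trans; I trans, F trans.
Of these, 2 lack any improper symmetry element and so occur as enantiomeric pairs, giving 6 + 2 = 8 stereoisomers in total.

yes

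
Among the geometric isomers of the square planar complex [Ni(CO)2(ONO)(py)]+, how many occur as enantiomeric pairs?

0

In a square planar complex each vertex has one trans partner and two cis neighbours.
There are 2 geometric isomers: CO cis; CO trans.
Each arrangement has an internal mirror plane or centre of symmetry, so none is chiral.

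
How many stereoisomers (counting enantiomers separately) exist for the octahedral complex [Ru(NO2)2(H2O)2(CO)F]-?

An octahedron has six vertices in three trans pairs; every non-trans pair is cis.
Working through the distinct placements yields 6 geometric isomers: NO2 trans, H2O trans; NO2 cis, H2O cis (3 arrangements, 2 chiral); NO2 trans, H2O cis; NO2 cis, H2O trans.
Of these, 2 lack any improper symmetry element and so occur as enantiomeric pairs, giving 6 + 2 = 8 stereoisomers in total.

8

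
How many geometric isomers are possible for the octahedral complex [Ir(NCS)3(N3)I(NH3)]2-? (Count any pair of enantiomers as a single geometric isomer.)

4

The six octahedral sites form three mutually perpendicular trans pairs.
Systematic placement gives 4 geometric isomers: NCS mer (3 arrangements); NCS fac (chiral).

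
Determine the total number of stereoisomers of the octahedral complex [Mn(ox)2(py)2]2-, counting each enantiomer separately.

In an octahedral complex each vertex has one trans partner and four cis neighbours.
Each ox is bidentate and must span two cis positions.
Working through the distinct placements yields 2 geometric isomers: py trans; py cis (chiral).
One of these lacks any improper symmetry element and so occurs as an enantiomeric pair, giving 2 + 1 = 3 stereoisomers in total.

3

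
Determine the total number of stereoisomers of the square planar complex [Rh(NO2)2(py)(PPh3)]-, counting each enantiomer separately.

2

In a square planar complex each vertex has one trans partner and two cis neighbours.
Working through the distinct placements yields 2 geometric isomers: NO2 cis; NO2 trans.
Each arrangement has an internal mirror plane or centre of symmetry, so none is chiral.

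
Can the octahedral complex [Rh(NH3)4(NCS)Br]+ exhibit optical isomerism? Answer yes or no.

no

An octahedron has six vertices in three trans pairs; every non-trans pair is cis.
Systematic placement gives 2 geometric isomers: NCS and Br mutually trans; NCS and Br mutually cis.
Each arrangement has an internal mirror plane or centre of symmetry, so none is chiral.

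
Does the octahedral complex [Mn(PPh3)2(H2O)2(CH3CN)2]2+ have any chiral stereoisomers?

An octahedron has six vertices in three trans pairs; every non-trans pair is cis.
The distinct arrangements are (5 in all): PPh3 trans, H2O trans, CH3CN trans; PPh3 cis, H2O cis, CH3CN trans; PPh3 trans, H2O cis, CH3CN cis; PPh3 cis, H2O cis, CH3CN cis (chiral); PPh3 cis, H2O trans, CH3CN cis.
One of these lacks any improper symmetry element and so occurs as an enantiomeric pair, giving 5 + 1 = 6 stereoisomers in total.

yes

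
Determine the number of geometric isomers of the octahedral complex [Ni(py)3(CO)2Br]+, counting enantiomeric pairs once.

3

The six octahedral sites form three mutually perpendicular trans pairs.
There are 3 geometric isomers: py mer, CO cis; py mer, CO trans; py fac, CO cis.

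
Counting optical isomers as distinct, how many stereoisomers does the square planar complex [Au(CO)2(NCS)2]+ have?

2

In a square planar complex each vertex has one trans partner and two cis neighbours.
Working through the distinct placements yields 2 geometric isomers: CO cis; CO trans.
Each arrangement has an internal mirror plane or centre of symmetry, so none is chiral.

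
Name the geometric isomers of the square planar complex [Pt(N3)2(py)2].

cis and trans

There are 2 geometric isomers: N3 cis; N3 trans.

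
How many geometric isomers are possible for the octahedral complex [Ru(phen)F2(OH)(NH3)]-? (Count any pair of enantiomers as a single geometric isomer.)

Each phen is bidentate and must span two cis positions.
Working through the distinct placements yields 4 geometric isomers: F trans; F cis (3 arrangements, 2 chiral).

4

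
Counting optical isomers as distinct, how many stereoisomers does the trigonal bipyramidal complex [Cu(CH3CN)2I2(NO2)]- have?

A trigonal bipyramid has two axial and three equatorial sites, which are chemically inequivalent.
Exhaustive case analysis gives 5 geometric isomers.
One of these lacks any improper symmetry element and so occurs as an enantiomeric pair, giving 5 + 1 = 6 stereoisomers in total.

6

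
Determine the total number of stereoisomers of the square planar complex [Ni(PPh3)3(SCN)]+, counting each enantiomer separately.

1

In a square planar complex each vertex has one trans partner and two cis neighbours.
Only one geometric arrangement is possible.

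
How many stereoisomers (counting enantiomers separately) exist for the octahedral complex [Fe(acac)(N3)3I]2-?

Each acac is bidentate and must span two cis positions.
Systematic placement gives 2 geometric isomers: N3 fac; N3 mer.
Each arrangement has an internal mirror plane or centre of symmetry, so none is chiral.

2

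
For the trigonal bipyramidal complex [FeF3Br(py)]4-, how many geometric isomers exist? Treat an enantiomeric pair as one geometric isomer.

A trigonal bipyramid has two axial and three equatorial sites, which are chemically inequivalent.
Systematic placement gives 4 geometric isomers: Br axial, py equatorial; Br axial, py axial; Br equatorial, py equatorial; Br equatorial, py axial.

4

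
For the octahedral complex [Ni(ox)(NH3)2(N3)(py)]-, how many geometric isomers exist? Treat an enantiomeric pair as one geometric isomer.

The six octahedral sites form three mutually perpendicular trans pairs.
Each ox is bidentate and must span two cis positions.
Working through the distinct placements yields 4 geometric isomers: NH3 cis (3 arrangements, 2 chiral); NH3 trans.

4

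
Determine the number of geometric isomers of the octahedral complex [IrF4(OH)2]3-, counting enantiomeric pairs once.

2

The six octahedral sites form three mutually perpendicular trans pairs.
Working through the distinct placements yields 2 geometric isomers: OH trans; OH cis.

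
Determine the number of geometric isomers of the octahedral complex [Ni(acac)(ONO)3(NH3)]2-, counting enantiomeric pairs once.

2

In an octahedral complex each vertex has one trans partner and four cis neighbours.
Each acac is bidentate and must span two cis positions.
Systematic placement gives 2 geometric isomers: ONO fac; ONO mer.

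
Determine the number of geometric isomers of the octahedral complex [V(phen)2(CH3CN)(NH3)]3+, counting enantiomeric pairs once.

The six octahedral sites form three mutually perpendicular trans pairs.
Each phen is bidentate and must span two cis positions.
There are 2 geometric isomers: CH3CN and NH3 mutually trans; CH3CN and NH3 mutually cis (chiral).

2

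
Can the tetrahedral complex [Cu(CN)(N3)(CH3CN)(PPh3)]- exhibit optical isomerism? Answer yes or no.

yes

In a tetrahedral complex all four positions are equivalent and every pair of ligands is adjacent — there is no cis/trans distinction.
Only one geometric arrangement is possible; it has no improper symmetry element, so it exists as a pair of enantiomers (2 stereoisomers).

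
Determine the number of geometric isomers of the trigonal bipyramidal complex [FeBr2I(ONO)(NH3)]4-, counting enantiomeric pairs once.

A trigonal bipyramid has two axial and three equatorial sites, which are chemically inequivalent.
Systematic enumeration (placing each ligand type in turn and discarding arrangements equivalent by rotation or reflection) gives 7 geometric isomers.

7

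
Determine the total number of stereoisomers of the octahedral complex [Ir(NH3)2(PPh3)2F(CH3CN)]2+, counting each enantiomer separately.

The six octahedral sites form three mutually perpendicular trans pairs.
There are 6 geometric isomers: NH3 trans, PPh3 trans; NH3 cis, PPh3 cis (3 arrangements, 2 chiral); NH3 cis, PPh3 trans; NH3 trans, PPh3 cis.
Of these, 2 lack any improper symmetry element and so occur as enantiomeric pairs, giving 6 + 2 = 8 stereoisomers in total.

8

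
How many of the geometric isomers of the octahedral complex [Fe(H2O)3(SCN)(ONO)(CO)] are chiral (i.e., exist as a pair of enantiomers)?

1

Working through the distinct placements yields 4 geometric isomers: H2O mer (3 arrangements); H2O fac (chiral).
One of these lacks any improper symmetry element and so occurs as an enantiomeric pair, giving 4 + 1 = 5 stereoisomers in total.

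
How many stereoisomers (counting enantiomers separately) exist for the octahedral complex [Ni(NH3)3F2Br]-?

3

Systematic placement gives 3 geometric isomers: NH3 mer, F cis; NH3 mer, F trans; NH3 fac, F cis.
Each arrangement has an internal mirror plane or centre of symmetry, so none is chiral.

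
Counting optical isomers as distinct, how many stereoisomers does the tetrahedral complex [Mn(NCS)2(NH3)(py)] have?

1

In a tetrahedral complex all four positions are equivalent and every pair of ligands is adjacent — there is no cis/trans distinction.
Only one geometric arrangement is possible.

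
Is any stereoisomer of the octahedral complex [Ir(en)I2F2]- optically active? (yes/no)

yes

The six octahedral sites form three mutually perpendicular trans pairs.
Each en is bidentate and must span two cis positions.
Working through the distinct placements yields 3 geometric isomers: I cis, F trans; I cis, F cis (chiral); I trans, F cis.
One of these lacks any improper symmetry element and so occurs as an enantiomeric pair, giving 3 + 1 = 4 stereoisomers in total.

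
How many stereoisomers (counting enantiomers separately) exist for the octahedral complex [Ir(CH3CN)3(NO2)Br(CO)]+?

The six octahedral sites form three mutually perpendicular trans pairs.
The distinct arrangements are (4 in all): CH3CN mer (3 arrangements); CH3CN fac (chiral).
One of these lacks any improper symmetry element and so occurs as an enantiomeric pair, giving 4 + 1 = 5 stereoisomers in total.

5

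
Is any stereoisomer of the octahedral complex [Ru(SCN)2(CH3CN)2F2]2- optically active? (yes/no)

yes

An octahedron has six vertices in three trans pairs; every non-trans pair is cis.
Working through the distinct placements yields 5 geometric isomers: SCN trans, CH3CN trans, F trans; SCN cis, CH3CN trans, F cis; SCN trans, CH3CN cis, F cis; SCN cis, CH3CN cis, F cis (chiral); SCN cis, CH3CN cis, F trans.
One of these lacks any improper symmetry element and so occurs as an enantiomeric pair, giving 5 + 1 = 6 stereoisomers in total.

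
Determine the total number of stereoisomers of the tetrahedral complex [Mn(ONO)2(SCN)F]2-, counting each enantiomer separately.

1

All four vertices of a tetrahedron are equivalent and mutually adjacent, so cis/trans isomerism cannot arise.
Only one geometric arrangement is possible.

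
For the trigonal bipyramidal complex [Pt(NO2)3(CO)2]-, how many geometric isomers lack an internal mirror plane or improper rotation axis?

0

In a trigonal bipyramid the two axial positions differ from the three equatorial ones.
There are 3 geometric isomers: CO both axial; CO one axial, one equatorial; CO both equatorial.
Each arrangement has an internal mirror plane or centre of symmetry, so none is chiral.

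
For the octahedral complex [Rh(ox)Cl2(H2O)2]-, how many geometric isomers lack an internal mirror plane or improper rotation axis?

The six octahedral sites form three mutually perpendicular trans pairs.
Each ox is bidentate and must span two cis positions.
There are 3 geometric isomers: Cl trans, H2O cis; Cl cis, H2O cis (chiral); Cl cis, H2O trans.
One of these lacks any improper symmetry element and so occurs as an enantiomeric pair, giving 3 + 1 = 4 stereoisomers in total.

1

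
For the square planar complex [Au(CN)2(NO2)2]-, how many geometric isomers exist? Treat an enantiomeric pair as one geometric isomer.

2

A square has two trans pairs of vertices; adjacent vertices are cis.
Working through the distinct placements yields 2 geometric isomers: CN cis; CN trans.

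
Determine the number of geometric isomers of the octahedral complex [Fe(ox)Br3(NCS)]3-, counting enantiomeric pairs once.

In an octahedral complex each vertex has one trans partner and four cis neighbours.
Each ox is bidentate and must span two cis positions.
Working through the distinct placements yields 2 geometric isomers: Br mer; Br fac.

2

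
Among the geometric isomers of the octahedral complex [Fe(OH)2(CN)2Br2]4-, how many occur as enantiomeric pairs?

1

There are 5 geometric isomers: OH trans, CN trans, Br trans; OH cis, CN cis, Br trans; OH trans, CN cis, Br cis; OH cis, CN cis, Br cis (chiral); OH cis, CN trans, Br cis.
One of these lacks any improper symmetry element and so occurs as an enantiomeric pair, giving 5 + 1 = 6 stereoisomers in total.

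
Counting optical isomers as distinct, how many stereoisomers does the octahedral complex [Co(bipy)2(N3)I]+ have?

The six octahedral sites form three mutually perpendicular trans pairs.
Each bipy is bidentate and must span two cis positions.
The distinct arrangements are (2 in all): N3 and I mutually trans; N3 and I mutually cis (chiral).
One of these lacks any improper symmetry element and so occurs as an enantiomeric pair, giving 2 + 1 = 3 stereoisomers in total.

3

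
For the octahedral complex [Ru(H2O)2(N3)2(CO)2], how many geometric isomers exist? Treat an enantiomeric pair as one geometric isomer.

5

Systematic placement gives 5 geometric isomers: H2O trans, N3 trans, CO trans; H2O cis, N3 cis, CO trans; H2O cis, N3 trans, CO cis; H2O cis, N3 cis, CO cis (chiral); H2O trans, N3 cis, CO cis.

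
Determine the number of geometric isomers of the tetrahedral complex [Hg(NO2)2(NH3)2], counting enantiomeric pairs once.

1

Only one geometric arrangement is possible.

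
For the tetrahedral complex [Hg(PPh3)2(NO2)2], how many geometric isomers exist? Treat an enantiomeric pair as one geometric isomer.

In a tetrahedral complex all four positions are equivalent and every pair of ligands is adjacent — there is no cis/trans distinction.
Only one geometric arrangement is possible.

1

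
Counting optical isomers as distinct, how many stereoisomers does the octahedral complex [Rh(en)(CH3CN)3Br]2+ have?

2

An octahedron has six vertices in three trans pairs; every non-trans pair is cis.
Each en is bidentate and must span two cis positions.
The distinct arrangements are (2 in all): CH3CN fac; CH3CN mer.
Each arrangement has an internal mirror plane or centre of symmetry, so none is chiral.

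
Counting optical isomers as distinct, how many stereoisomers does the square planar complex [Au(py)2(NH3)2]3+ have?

2

In a square planar complex each vertex has one trans partner and two cis neighbours.
The distinct arrangements are (2 in all): py cis; py trans.
Each arrangement has an internal mirror plane or centre of symmetry, so none is chiral.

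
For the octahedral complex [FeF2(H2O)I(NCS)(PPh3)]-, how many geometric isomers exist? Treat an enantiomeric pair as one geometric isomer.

An octahedron has six vertices in three trans pairs; every non-trans pair is cis.
Placing the ligands in turn and identifying arrangements related by rotation or reflection leaves 9 distinct geometric isomers.

9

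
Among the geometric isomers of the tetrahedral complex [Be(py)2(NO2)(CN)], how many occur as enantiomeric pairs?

0

All four vertices of a tetrahedron are equivalent and mutually adjacent, so cis/trans isomerism cannot arise.
Only one geometric arrangement is possible.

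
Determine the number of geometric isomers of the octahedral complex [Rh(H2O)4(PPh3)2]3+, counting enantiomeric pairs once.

The six octahedral sites form three mutually perpendicular trans pairs.
Working through the distinct placements yields 2 geometric isomers: PPh3 trans; PPh3 cis.

2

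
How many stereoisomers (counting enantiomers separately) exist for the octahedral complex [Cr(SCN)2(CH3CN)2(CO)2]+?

6

An octahedron has six vertices in three trans pairs; every non-trans pair is cis.
There are 5 geometric isomers: SCN trans, CH3CN trans, CO trans; SCN cis, CH3CN trans, CO cis; SCN trans, CH3CN cis, CO cis; SCN cis, CH3CN cis, CO cis (chiral); SCN cis, CH3CN cis, CO trans.
One of these lacks any improper symmetry element and so occurs as an enantiomeric pair, giving 5 + 1 = 6 stereoisomers in total.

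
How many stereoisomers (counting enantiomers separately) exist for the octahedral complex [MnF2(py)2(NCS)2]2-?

6

An octahedron has six vertices in three trans pairs; every non-trans pair is cis.
Working through the distinct placements yields 5 geometric isomers: F trans, py trans, NCS trans; F trans, py cis, NCS cis; F cis, py trans, NCS cis; F cis, py cis, NCS cis (chiral); F cis, py cis, NCS trans.
One of these lacks any improper symmetry element and so occurs as an enantiomeric pair, giving 5 + 1 = 6 stereoisomers in total.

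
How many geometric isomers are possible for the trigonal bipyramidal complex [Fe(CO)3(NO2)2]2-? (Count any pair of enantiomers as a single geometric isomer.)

A trigonal bipyramid has two axial and three equatorial sites, which are chemically inequivalent.
Systematic placement gives 3 geometric isomers: NO2 both equatorial; NO2 one axial, one equatorial; NO2 both axial.

3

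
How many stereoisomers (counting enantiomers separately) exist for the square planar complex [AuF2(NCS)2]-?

A square has two trans pairs of vertices; adjacent vertices are cis.
Systematic placement gives 2 geometric isomers: F cis; F trans.
Each arrangement has an internal mirror plane or centre of symmetry, so none is chiral.

2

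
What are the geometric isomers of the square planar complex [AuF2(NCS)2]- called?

cis and trans

In a square planar complex each vertex has one trans partner and two cis neighbours.
There are 2 geometric isomers: F cis; F trans.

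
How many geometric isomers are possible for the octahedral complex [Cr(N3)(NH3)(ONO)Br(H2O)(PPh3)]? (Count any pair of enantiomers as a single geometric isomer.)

15

An octahedron has six vertices in three trans pairs; every non-trans pair is cis.
Placing the ligands in turn and identifying arrangements related by rotation or reflection leaves 15 distinct geometric isomers.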